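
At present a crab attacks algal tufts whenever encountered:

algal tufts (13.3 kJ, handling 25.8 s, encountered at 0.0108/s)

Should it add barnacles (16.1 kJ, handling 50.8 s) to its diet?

Yes

Intake rate on the current diet: R = (0.0108×13.3) / (1 + 0.0108×25.8) = 0.1436/1.279 = 0.1123 kJ/s.
barnacles: E/h = 16.1/50.8 = 0.3169 kJ/s.
0.3169 > 0.1123, so adding barnacles raises the average — include it.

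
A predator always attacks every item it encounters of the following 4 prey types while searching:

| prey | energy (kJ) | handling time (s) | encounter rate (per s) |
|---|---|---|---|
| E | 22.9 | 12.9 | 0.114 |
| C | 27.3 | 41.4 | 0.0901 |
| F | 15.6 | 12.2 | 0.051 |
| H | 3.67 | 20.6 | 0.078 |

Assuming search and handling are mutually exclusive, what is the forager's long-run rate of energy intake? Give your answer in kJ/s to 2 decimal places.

0.73 kJ/s

Energy encountered per unit search time: 0.114×22.9 + 0.0901×27.3 + 0.051×15.6 + 0.078×3.67 = 6.152 kJ/s.
Handling time per unit search time: 0.114×12.9 + 0.0901×41.4 + 0.051×12.2 + 0.078×20.6 = 7.43.
Rate = 6.152/(1 + 7.43) = 0.7298 kJ/s.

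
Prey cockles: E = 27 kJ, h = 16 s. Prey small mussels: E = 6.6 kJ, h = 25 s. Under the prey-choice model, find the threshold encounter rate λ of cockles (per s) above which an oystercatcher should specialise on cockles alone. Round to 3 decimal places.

Drop small mussels once their profitability E₂/h₂ falls below the rate achievable on cockles alone: E₂/h₂ = λE₁/(1 + λh₁).
Solve for λ: λE₁h₂ = E₂(1 + λh₁) → λ(E₁h₂ − E₂h₁) = E₂ → λ = E₂/(E₁h₂ − E₂h₁).
λ = 6.6/(27×25 − 6.6×16) = 6.6/569.4 = 0.01159 per s.

0.012 per s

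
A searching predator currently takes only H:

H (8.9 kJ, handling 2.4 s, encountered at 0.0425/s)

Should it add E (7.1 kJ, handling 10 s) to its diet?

On H alone, R = ΣλE/(1+Σλh) = 0.3783/1.102 = 0.3432 kJ/s.
E: E/h = 7.1/10 = 0.71 kJ/s.
Since 0.71 > R, including E increases the long-run rate.

Yes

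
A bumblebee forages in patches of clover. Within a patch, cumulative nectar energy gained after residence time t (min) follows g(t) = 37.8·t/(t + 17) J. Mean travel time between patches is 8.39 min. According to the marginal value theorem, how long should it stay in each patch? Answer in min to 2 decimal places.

11.94 min

By the marginal value theorem, leave when the instantaneous gain rate g'(t) equals the habitat-wide average g(t)/(T + t).
g'(t) = 37.8·17/(t + 17)². Setting 37.8·17/(t+17)² = 37.8t/[(t+17)(8.39+t)] gives 17(8.39+t) = t(t+17), so t² = 17×8.39 = 142.6.
t* = √142.6 = 11.94 min.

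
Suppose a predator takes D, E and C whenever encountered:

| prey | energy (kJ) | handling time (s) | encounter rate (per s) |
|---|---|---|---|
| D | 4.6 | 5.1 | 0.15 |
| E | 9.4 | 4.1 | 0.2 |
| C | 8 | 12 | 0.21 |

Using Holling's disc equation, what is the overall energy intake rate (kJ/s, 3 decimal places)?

0.833 kJ/s

Energy encountered per unit search time: 0.15×4.6 + 0.2×9.4 + 0.21×8 = 4.25 kJ/s.
Handling time per unit search time: 0.15×5.1 + 0.2×4.1 + 0.21×12 = 4.105.
Rate = 4.25/(1 + 4.105) = 0.8325 kJ/s.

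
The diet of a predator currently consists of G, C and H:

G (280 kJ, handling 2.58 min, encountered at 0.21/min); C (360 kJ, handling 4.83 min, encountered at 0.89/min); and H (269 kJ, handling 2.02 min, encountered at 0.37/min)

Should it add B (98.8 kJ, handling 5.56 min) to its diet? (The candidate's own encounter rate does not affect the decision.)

No

Intake rate on the current diet: R = (0.21×280 + 0.89×360 + 0.37×269) / (1 + 0.21×2.58 + 0.89×4.83 + 0.37×2.02) = 478.7/6.588 = 72.67 kJ/min.
Profitability of B: 98.8/5.56 = 17.77 kJ/min.
Since 17.77 < R, time spent handling B is better spent searching.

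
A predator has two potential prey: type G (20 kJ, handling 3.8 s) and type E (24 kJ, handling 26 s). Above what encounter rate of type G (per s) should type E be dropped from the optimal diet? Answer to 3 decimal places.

0.056 per s

Drop type E once their profitability E₂/h₂ falls below the rate achievable on type G alone: E₂/h₂ = λE₁/(1 + λh₁).
Solve for λ: λE₁h₂ = E₂(1 + λh₁) → λ(E₁h₂ − E₂h₁) = E₂ → λ = E₂/(E₁h₂ − E₂h₁).
λ = 24/(20×26 − 24×3.8) = 24/428.8 = 0.05597 per s.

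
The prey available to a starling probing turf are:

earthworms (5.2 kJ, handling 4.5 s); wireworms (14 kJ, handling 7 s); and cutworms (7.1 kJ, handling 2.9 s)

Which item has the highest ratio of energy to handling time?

In descending order of E/h:
cutworms: 7.1/2.9 = 2.45 kJ/s
wireworms: 14/7 = 2 kJ/s
earthworms: 5.2/4.5 = 1.16 kJ/s

cutworms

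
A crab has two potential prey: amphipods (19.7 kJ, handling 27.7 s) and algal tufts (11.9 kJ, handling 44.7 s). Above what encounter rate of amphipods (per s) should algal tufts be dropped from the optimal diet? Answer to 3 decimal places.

Drop algal tufts once their profitability E₂/h₂ falls below the rate achievable on amphipods alone: E₂/h₂ = λE₁/(1 + λh₁).
Solve for λ: λE₁h₂ = E₂(1 + λh₁) → λ(E₁h₂ − E₂h₁) = E₂ → λ = E₂/(E₁h₂ − E₂h₁).
λ = 11.9/(19.7×44.7 − 11.9×27.7) = 11.9/551 = 0.0216 per s.

0.022 per s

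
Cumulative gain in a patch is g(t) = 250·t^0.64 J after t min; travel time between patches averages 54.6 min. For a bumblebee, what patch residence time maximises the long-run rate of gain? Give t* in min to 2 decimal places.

Maximise g(t)/(T+t): set derivative to zero → g'(t)(T+t) = g(t).
g'(t) = 0.64·250·t^-0.36. Setting 0.64·250·t^-0.36 = 250·t^0.64/(54.6+t) gives 0.64(54.6+t) = t, so 0.36·t = 0.64×54.6.
t* = 0.64×54.6/0.36 = 97.07 min.

97.07 min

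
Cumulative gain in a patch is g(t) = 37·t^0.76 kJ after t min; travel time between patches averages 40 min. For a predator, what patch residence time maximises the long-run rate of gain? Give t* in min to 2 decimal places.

Maximise g(t)/(T+t): set derivative to zero → g'(t)(T+t) = g(t).
g'(t) = 0.76·37·t^-0.24. Setting 0.76·37·t^-0.24 = 37·t^0.76/(40+t) gives 0.76(40+t) = t, so 0.24·t = 0.76×40.
t* = 0.76×40/0.24 = 126.7 min.

126.67 min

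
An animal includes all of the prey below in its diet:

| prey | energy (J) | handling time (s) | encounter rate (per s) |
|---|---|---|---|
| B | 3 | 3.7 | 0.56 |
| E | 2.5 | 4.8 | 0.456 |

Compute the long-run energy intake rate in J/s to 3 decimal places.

0.536 J/s

R = Σλ_iE_i / (1 + Σλ_ih_i)
Numerator: 0.56×3 + 0.456×2.5 = 2.82
Denominator: 1 + 0.56×3.7 + 0.456×4.8 = 5.261
R = 2.82/5.261 = 0.536 J/s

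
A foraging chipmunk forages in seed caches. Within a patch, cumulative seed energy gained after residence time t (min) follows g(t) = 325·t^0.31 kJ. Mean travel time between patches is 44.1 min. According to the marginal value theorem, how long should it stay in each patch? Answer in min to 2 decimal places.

By the marginal value theorem, leave when the instantaneous gain rate g'(t) equals the habitat-wide average g(t)/(T + t).
g'(t) = 0.31·325·t^-0.69. Setting 0.31·325·t^-0.69 = 325·t^0.31/(44.1+t) gives 0.31(44.1+t) = t, so 0.69·t = 0.31×44.1.
t* = 0.31×44.1/0.69 = 19.81 min.

19.81 min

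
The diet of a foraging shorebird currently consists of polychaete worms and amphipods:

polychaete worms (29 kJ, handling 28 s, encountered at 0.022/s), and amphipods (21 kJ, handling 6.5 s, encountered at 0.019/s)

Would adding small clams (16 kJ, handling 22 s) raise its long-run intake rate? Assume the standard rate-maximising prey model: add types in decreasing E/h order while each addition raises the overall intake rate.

Intake rate on the current diet: R = (0.022×29 + 0.019×21) / (1 + 0.022×28 + 0.019×6.5) = 1.037/1.74 = 0.5961 kJ/s.
Profitability of small clams: 16/22 = 0.7273 kJ/s.
Since 0.7273 > R, including small clams increases the long-run rate.

Yes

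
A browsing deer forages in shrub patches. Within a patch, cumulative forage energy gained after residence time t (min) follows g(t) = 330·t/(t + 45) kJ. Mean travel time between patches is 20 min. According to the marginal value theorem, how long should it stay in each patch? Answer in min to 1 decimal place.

30.0 min

By the marginal value theorem, leave when the instantaneous gain rate g'(t) equals the habitat-wide average g(t)/(T + t).
g'(t) = 330·45/(t + 45)². Setting 330·45/(t+45)² = 330t/[(t+45)(20+t)] gives 45(20+t) = t(t+45), so t² = 45×20 = 900.
t* = √900 = 30 min.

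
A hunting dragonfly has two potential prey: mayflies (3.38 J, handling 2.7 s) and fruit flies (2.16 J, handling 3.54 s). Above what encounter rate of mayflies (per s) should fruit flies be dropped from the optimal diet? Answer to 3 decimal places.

0.352 per s

The zero-one rule: include fruit flies iff E₂/h₂ > λE₁/(1+λh₁). Equality gives the switch point.
λE₁h₂ = E₂ + λE₂h₁ ⇒ λ = E₂/(E₁h₂ − E₂h₁) = 2.16/(11.97 − 5.832) = 0.3522 per s.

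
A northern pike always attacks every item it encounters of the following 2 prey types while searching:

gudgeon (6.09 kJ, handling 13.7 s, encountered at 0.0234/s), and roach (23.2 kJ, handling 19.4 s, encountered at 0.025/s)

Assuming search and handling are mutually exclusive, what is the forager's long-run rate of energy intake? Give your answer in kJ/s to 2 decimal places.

R = (0.0234×6.09 + 0.025×23.2) / (1 + 0.0234×13.7 + 0.025×19.4) = 0.7225/1.806 = 0.4002 kJ/s.

0.40 kJ/s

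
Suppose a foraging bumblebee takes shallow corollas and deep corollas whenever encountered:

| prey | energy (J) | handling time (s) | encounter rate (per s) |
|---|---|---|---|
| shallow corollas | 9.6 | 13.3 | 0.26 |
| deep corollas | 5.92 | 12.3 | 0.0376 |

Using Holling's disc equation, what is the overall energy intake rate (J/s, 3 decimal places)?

R = (0.26×9.6 + 0.0376×5.92) / (1 + 0.26×13.3 + 0.0376×12.3) = 2.719/4.92 = 0.5525 J/s.

0.553 J/s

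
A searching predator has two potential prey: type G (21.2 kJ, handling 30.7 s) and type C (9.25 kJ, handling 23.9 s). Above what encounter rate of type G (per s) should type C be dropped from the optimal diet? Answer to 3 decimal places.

0.042 per s

The zero-one rule: include type C iff E₂/h₂ > λE₁/(1+λh₁). Equality gives the switch point.
λE₁h₂ = E₂ + λE₂h₁ ⇒ λ = E₂/(E₁h₂ − E₂h₁) = 9.25/(506.7 − 284) = 0.04153 per s.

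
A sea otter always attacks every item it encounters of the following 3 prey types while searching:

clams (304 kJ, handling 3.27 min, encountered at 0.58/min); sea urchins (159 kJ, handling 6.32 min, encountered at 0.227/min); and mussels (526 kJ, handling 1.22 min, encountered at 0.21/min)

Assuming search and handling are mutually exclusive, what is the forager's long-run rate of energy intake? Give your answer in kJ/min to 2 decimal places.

70.38 kJ/min

R = Σλ_iE_i / (1 + Σλ_ih_i)
Numerator: 0.58×304 + 0.227×159 + 0.21×526 = 322.9
Denominator: 1 + 0.58×3.27 + 0.227×6.32 + 0.21×1.22 = 4.587
R = 322.9/4.587 = 70.38 kJ/min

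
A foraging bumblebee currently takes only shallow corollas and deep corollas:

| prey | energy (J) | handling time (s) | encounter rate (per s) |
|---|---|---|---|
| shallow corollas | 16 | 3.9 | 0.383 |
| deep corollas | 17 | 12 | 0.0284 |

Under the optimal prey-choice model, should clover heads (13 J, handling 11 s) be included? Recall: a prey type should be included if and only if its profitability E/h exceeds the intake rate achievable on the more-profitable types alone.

No

Intake rate on the current diet: R = (0.383×16 + 0.0284×17) / (1 + 0.383×3.9 + 0.0284×12) = 6.611/2.835 = 2.332 J/s.
Profitability of clover heads: 13/11 = 1.182 J/s.
Since 1.182 < R, time spent handling clover heads is better spent searching.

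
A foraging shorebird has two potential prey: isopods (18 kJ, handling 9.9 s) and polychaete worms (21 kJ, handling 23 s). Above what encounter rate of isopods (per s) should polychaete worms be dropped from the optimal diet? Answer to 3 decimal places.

0.102 per s

Drop polychaete worms once their profitability E₂/h₂ falls below the rate achievable on isopods alone: E₂/h₂ = λE₁/(1 + λh₁).
Solve for λ: λE₁h₂ = E₂(1 + λh₁) → λ(E₁h₂ − E₂h₁) = E₂ → λ = E₂/(E₁h₂ − E₂h₁).
λ = 21/(18×23 − 21×9.9) = 21/206.1 = 0.1019 per s.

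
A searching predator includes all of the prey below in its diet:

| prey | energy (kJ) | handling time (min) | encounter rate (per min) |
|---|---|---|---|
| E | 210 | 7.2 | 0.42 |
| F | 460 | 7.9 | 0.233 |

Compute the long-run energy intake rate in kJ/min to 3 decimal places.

R = (0.42×210 + 0.233×460) / (1 + 0.42×7.2 + 0.233×7.9) = 195.4/5.865 = 33.31 kJ/min.

33.315 kJ/min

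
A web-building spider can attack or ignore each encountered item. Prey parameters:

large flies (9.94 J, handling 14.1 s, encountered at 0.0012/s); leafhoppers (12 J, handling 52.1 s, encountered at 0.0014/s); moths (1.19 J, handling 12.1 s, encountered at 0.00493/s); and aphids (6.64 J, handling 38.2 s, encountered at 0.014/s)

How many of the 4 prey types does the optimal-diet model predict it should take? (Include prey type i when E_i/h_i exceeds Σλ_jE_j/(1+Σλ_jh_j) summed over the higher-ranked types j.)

Profitabilities (E/h, J/s): large flies 0.705, leafhoppers 0.23, aphids 0.174, moths 0.0983. Add prey in this order while the next type's profitability exceeds the intake rate on those already taken.
Rate on top 1: 0.01173. leafhoppers: 0.23 > 0.01173 → include.
Rate on top 2: 0.02636. aphids: 0.174 > 0.02636 → include.
Rate on top 3: 0.0749. moths: 0.0983 > 0.0749 → include.
Optimal diet: large flies, leafhoppers, aphids, moths — 4 of 4 types.

4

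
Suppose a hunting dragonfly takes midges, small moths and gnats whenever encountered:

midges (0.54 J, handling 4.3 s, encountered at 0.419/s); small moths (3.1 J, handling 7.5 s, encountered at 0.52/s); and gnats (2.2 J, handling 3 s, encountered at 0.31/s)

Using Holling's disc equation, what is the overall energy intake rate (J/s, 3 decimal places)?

R = (0.419×0.54 + 0.52×3.1 + 0.31×2.2) / (1 + 0.419×4.3 + 0.52×7.5 + 0.31×3) = 2.52/7.632 = 0.3302 J/s.

0.330 J/s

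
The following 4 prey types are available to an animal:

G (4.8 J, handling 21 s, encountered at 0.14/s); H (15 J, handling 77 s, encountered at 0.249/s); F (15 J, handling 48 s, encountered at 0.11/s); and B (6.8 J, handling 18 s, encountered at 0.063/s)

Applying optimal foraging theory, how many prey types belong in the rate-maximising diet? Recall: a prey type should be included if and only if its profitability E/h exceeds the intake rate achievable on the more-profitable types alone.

2

Profitabilities (E/h, J/s): B 0.378, F 0.312, G 0.229, H 0.195. Add prey in this order while the next type's profitability exceeds the intake rate on those already taken.
Rate on top 1: 0.2007. F: 0.312 > 0.2007 → include.
Rate on top 2: 0.2803. G: 0.229 < 0.2803 → exclude; stop.
Optimal diet: B, F — 2 of 4 types.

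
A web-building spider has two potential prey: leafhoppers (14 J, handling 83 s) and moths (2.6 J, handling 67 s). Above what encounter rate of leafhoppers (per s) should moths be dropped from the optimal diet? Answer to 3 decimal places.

Drop moths once their profitability E₂/h₂ falls below the rate achievable on leafhoppers alone: E₂/h₂ = λE₁/(1 + λh₁).
Solve for λ: λE₁h₂ = E₂(1 + λh₁) → λ(E₁h₂ − E₂h₁) = E₂ → λ = E₂/(E₁h₂ − E₂h₁).
λ = 2.6/(14×67 − 2.6×83) = 2.6/722.2 = 0.0036 per s.

0.004 per s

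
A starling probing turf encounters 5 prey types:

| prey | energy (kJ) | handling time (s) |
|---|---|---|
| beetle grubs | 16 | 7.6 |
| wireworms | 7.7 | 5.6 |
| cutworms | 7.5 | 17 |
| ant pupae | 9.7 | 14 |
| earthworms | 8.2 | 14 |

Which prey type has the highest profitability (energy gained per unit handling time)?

beetle grubs

Profitability E/h (kJ/s): beetle grubs = 16/7.6 = 2.11, wireworms = 7.7/5.6 = 1.38, cutworms = 7.5/17 = 0.441, ant pupae = 9.7/14 = 0.693, earthworms = 8.2/14 = 0.586.
Ranked: beetle grubs > wireworms > ant pupae > earthworms > cutworms.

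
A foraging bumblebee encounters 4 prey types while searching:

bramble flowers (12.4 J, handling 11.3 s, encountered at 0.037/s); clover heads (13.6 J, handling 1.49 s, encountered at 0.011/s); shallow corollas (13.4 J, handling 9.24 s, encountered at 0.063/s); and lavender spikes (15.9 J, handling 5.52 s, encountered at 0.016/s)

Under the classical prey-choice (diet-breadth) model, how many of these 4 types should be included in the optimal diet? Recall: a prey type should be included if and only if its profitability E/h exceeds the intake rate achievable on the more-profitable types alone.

4

Profitabilities (E/h, J/s): clover heads 9.13, lavender spikes 2.88, shallow corollas 1.45, bramble flowers 1.1. Add prey in this order while the next type's profitability exceeds the intake rate on those already taken.
Rate on top 1: 0.1472. lavender spikes: 2.88 > 0.1472 → include.
Rate on top 2: 0.3657. shallow corollas: 1.45 > 0.3657 → include.
Rate on top 3: 0.74. bramble flowers: 1.1 > 0.74 → include.
Optimal diet: clover heads, lavender spikes, shallow corollas, bramble flowers — 4 of 4 types.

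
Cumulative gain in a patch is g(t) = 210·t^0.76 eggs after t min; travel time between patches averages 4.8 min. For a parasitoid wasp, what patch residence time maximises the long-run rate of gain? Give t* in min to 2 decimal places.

15.20 min

Optimal t* satisfies g'(t*) = g(t*)/(T + t*).
g'(t) = 0.76·210·t^-0.24. Setting 0.76·210·t^-0.24 = 210·t^0.76/(4.8+t) gives 0.76(4.8+t) = t, so 0.24·t = 0.76×4.8.
t* = 0.76×4.8/0.24 = 15.2 min.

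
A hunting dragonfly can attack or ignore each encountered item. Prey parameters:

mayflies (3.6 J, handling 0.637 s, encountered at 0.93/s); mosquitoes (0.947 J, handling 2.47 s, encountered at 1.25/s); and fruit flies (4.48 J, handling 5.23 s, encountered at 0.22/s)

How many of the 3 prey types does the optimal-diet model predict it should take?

Profitabilities (E/h, J/s): mayflies 5.65, fruit flies 0.857, mosquitoes 0.383. Add prey in this order while the next type's profitability exceeds the intake rate on those already taken.
Rate on top 1: 2.102. fruit flies: 0.857 < 2.102 → exclude; stop.
Optimal diet: mayflies — 1 of 3 types.

1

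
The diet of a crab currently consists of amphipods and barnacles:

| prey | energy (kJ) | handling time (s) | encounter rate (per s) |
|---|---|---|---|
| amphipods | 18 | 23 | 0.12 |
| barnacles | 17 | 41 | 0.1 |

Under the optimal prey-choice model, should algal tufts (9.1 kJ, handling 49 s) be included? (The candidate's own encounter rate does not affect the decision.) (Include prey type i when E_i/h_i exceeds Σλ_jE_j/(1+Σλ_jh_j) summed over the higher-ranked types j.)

No

Current rate: (0.12×18 + 0.1×17)/(1 + 0.12×23 + 0.1×41) = 0.4911 kJ/s.
Profitability of algal tufts: 9.1/49 = 0.1857 kJ/s.
Since 0.1857 < R, time spent handling algal tufts is better spent searching.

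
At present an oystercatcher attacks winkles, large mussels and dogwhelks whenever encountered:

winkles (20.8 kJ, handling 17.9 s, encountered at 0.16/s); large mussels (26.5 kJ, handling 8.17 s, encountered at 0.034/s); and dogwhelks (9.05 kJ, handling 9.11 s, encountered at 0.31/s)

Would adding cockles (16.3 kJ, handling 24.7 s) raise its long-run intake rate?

No

Intake rate on the current diet: R = (0.16×20.8 + 0.034×26.5 + 0.31×9.05) / (1 + 0.16×17.9 + 0.034×8.17 + 0.31×9.11) = 7.035/6.966 = 1.01 kJ/s.
cockles: E/h = 16.3/24.7 = 0.6599 kJ/s.
Since 0.6599 < R, time spent handling cockles is better spent searching.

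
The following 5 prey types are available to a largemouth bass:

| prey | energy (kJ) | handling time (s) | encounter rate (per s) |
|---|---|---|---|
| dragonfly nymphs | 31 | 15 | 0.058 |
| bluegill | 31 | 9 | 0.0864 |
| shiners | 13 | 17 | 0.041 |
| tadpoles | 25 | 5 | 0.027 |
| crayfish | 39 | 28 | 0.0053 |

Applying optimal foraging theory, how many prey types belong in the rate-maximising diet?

3

E/h in descending order: tadpoles 5, bluegill 3.44, dragonfly nymphs 2.07, crayfish 1.39, shiners 0.765 kJ/s. The optimal diet is the largest prefix of this list for which every included type satisfies E_i/h_i > R on the types above it.
Rate on top 1: 0.5947. bluegill: 3.44 > 0.5947 → include.
Rate on top 2: 1.753. dragonfly nymphs: 2.07 > 1.753 → include.
Rate on top 3: 1.851. crayfish: 1.39 < 1.851 → exclude; stop.
Optimal diet: tadpoles, bluegill, dragonfly nymphs — 3 of 5 types.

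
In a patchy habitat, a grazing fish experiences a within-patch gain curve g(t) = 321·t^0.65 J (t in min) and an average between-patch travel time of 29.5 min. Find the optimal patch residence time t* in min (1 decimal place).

54.8 min

Maximise g(t)/(T+t): set derivative to zero → g'(t)(T+t) = g(t).
g'(t) = 0.65·321·t^-0.35. Setting 0.65·321·t^-0.35 = 321·t^0.65/(29.5+t) gives 0.65(29.5+t) = t, so 0.35·t = 0.65×29.5.
t* = 0.65×29.5/0.35 = 54.79 min.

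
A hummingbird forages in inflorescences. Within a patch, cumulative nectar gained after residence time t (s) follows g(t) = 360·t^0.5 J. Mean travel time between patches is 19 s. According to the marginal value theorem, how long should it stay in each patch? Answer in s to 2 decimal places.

19.00 s

Maximise g(t)/(T+t): set derivative to zero → g'(t)(T+t) = g(t).
g'(t) = 0.5·360·t^-0.5. Setting 0.5·360·t^-0.5 = 360·t^0.5/(19+t) gives 0.5(19+t) = t, so 0.50·t = 0.5×19.
t* = 0.5×19/0.50 = 19 s.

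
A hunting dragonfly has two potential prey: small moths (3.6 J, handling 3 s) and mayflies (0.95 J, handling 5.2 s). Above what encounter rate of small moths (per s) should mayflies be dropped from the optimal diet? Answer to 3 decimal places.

0.060 per s

The zero-one rule: include mayflies iff E₂/h₂ > λE₁/(1+λh₁). Equality gives the switch point.
λE₁h₂ = E₂ + λE₂h₁ ⇒ λ = E₂/(E₁h₂ − E₂h₁) = 0.95/(18.72 − 2.85) = 0.05986 per s.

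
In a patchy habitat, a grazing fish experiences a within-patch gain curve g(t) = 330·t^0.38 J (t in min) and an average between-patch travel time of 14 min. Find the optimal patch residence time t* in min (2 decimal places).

Maximise g(t)/(T+t): set derivative to zero → g'(t)(T+t) = g(t).
g'(t) = 0.38·330·t^-0.62. Setting 0.38·330·t^-0.62 = 330·t^0.38/(14+t) gives 0.38(14+t) = t, so 0.62·t = 0.38×14.
t* = 0.38×14/0.62 = 8.581 min.

8.58 min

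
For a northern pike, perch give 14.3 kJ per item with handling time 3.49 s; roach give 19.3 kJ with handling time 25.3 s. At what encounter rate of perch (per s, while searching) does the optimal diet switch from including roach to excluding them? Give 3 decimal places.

Drop roach once their profitability E₂/h₂ falls below the rate achievable on perch alone: E₂/h₂ = λE₁/(1 + λh₁).
Solve for λ: λE₁h₂ = E₂(1 + λh₁) → λ(E₁h₂ − E₂h₁) = E₂ → λ = E₂/(E₁h₂ − E₂h₁).
λ = 19.3/(14.3×25.3 − 19.3×3.49) = 19.3/294.4 = 0.06555 per s.

0.066 per s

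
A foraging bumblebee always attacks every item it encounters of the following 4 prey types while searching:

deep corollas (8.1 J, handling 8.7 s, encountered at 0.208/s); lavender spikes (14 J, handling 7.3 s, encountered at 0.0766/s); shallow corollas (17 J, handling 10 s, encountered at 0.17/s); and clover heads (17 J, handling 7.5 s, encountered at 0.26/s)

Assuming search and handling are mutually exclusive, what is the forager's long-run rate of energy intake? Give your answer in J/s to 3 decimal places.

1.434 J/s

Energy encountered per unit search time: 0.208×8.1 + 0.0766×14 + 0.17×17 + 0.26×17 = 10.07 J/s.
Handling time per unit search time: 0.208×8.7 + 0.0766×7.3 + 0.17×10 + 0.26×7.5 = 6.019.
Rate = 10.07/(1 + 6.019) = 1.434 J/s.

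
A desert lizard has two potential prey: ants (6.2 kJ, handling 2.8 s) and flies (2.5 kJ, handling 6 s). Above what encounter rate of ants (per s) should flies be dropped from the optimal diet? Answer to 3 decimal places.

0.083 per s

The zero-one rule: include flies iff E₂/h₂ > λE₁/(1+λh₁). Equality gives the switch point.
λE₁h₂ = E₂ + λE₂h₁ ⇒ λ = E₂/(E₁h₂ − E₂h₁) = 2.5/(37.2 − 7) = 0.08278 per s.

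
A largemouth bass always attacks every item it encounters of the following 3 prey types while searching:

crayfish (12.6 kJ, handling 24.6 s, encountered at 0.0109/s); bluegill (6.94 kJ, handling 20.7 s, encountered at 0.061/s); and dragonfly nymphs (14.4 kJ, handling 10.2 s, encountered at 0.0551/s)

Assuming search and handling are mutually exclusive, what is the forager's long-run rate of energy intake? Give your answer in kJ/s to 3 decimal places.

Energy encountered per unit search time: 0.0109×12.6 + 0.061×6.94 + 0.0551×14.4 = 1.354 kJ/s.
Handling time per unit search time: 0.0109×24.6 + 0.061×20.7 + 0.0551×10.2 = 2.093.
Rate = 1.354/(1 + 2.093) = 0.4378 kJ/s.

0.438 kJ/s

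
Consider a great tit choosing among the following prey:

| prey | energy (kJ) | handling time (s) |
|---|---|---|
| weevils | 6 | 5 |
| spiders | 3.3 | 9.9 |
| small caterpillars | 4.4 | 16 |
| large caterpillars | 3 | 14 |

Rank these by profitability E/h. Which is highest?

weevils

In descending order of E/h:
weevils: 6/5 = 1.2 kJ/s
spiders: 3.3/9.9 = 0.333 kJ/s
small caterpillars: 4.4/16 = 0.275 kJ/s
large caterpillars: 3/14 = 0.214 kJ/s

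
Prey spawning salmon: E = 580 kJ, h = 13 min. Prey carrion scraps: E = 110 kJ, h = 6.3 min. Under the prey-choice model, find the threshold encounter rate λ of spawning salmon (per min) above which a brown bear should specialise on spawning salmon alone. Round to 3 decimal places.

0.049 per min

Drop carrion scraps once their profitability E₂/h₂ falls below the rate achievable on spawning salmon alone: E₂/h₂ = λE₁/(1 + λh₁).
Solve for λ: λE₁h₂ = E₂(1 + λh₁) → λ(E₁h₂ − E₂h₁) = E₂ → λ = E₂/(E₁h₂ − E₂h₁).
λ = 110/(580×6.3 − 110×13) = 110/2224 = 0.04946 per min.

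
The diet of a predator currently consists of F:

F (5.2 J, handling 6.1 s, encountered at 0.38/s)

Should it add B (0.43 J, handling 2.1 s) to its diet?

No

Intake rate on the current diet: R = (0.38×5.2) / (1 + 0.38×6.1) = 1.976/3.318 = 0.5955 J/s.
Profitability of B: 0.43/2.1 = 0.2048 J/s.
Since 0.2048 < R, time spent handling B is better spent searching.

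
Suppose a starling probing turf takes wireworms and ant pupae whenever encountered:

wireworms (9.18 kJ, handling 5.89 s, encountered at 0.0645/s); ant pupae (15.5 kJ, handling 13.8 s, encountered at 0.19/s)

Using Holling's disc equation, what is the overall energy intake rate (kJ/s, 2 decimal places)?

0.88 kJ/s

R = (0.0645×9.18 + 0.19×15.5) / (1 + 0.0645×5.89 + 0.19×13.8) = 3.537/4.002 = 0.8839 kJ/s.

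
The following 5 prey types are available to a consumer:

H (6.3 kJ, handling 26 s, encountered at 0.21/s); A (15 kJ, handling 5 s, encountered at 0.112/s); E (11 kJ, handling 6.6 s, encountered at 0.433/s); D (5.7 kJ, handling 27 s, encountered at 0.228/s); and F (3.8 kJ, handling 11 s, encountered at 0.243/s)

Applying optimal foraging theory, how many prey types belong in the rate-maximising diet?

2

Profitabilities (E/h, kJ/s): A 3, E 1.67, F 0.345, H 0.242, D 0.211. Add prey in this order while the next type's profitability exceeds the intake rate on those already taken.
Rate on top 1: 1.077. E: 1.67 > 1.077 → include.
Rate on top 2: 1.458. F: 0.345 < 1.458 → exclude; stop.
Optimal diet: A, E — 2 of 5 types.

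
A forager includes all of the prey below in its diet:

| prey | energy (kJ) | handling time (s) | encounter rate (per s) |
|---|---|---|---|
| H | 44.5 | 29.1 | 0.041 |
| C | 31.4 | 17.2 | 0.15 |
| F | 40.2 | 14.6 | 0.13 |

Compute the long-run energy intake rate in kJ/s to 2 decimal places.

1.76 kJ/s

Energy encountered per unit search time: 0.041×44.5 + 0.15×31.4 + 0.13×40.2 = 11.76 kJ/s.
Handling time per unit search time: 0.041×29.1 + 0.15×17.2 + 0.13×14.6 = 5.671.
Rate = 11.76/(1 + 5.671) = 1.763 kJ/s.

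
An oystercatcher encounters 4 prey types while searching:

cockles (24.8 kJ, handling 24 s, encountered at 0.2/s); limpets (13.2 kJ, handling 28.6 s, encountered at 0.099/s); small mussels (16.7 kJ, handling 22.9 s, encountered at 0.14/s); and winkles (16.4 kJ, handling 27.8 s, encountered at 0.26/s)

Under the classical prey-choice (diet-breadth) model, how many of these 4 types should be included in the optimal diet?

Profitabilities (E/h, kJ/s): cockles 1.03, small mussels 0.729, winkles 0.59, limpets 0.462. Add prey in this order while the next type's profitability exceeds the intake rate on those already taken.
Rate on top 1: 0.8552. small mussels: 0.729 < 0.8552 → exclude; stop.
Optimal diet: cockles — 1 of 4 types.

1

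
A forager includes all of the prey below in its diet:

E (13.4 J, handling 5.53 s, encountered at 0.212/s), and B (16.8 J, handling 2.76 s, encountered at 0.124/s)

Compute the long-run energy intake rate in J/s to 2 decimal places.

Energy encountered per unit search time: 0.212×13.4 + 0.124×16.8 = 4.924 J/s.
Handling time per unit search time: 0.212×5.53 + 0.124×2.76 = 1.515.
Rate = 4.924/(1 + 1.515) = 1.958 J/s.

1.96 J/s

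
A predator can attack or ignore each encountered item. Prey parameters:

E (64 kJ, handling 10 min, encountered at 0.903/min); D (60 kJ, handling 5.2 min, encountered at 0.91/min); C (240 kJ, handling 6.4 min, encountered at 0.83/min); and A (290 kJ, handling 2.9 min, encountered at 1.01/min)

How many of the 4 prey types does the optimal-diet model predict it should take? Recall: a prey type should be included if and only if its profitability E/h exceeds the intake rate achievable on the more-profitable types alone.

E/h in descending order: A 100, C 37.5, D 11.5, E 6.4 kJ/min. The optimal diet is the largest prefix of this list for which every included type satisfies E_i/h_i > R on the types above it.
Rate on top 1: 74.55. C: 37.5 < 74.55 → exclude; stop.
Optimal diet: A — 1 of 4 types.

1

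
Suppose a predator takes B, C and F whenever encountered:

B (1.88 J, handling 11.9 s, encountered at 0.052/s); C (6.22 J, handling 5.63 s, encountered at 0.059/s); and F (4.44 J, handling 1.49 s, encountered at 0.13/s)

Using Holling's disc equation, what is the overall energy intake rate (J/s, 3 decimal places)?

0.486 J/s

Energy encountered per unit search time: 0.052×1.88 + 0.059×6.22 + 0.13×4.44 = 1.042 J/s.
Handling time per unit search time: 0.052×11.9 + 0.059×5.63 + 0.13×1.49 = 1.145.
Rate = 1.042/(1 + 1.145) = 0.4858 J/s.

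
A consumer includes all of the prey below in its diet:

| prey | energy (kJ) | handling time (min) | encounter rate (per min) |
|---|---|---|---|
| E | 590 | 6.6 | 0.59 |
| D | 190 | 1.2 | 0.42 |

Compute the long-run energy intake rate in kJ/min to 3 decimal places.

R = Σλ_iE_i / (1 + Σλ_ih_i)
Numerator: 0.59×590 + 0.42×190 = 427.9
Denominator: 1 + 0.59×6.6 + 0.42×1.2 = 5.398
R = 427.9/5.398 = 79.27 kJ/min

79.270 kJ/min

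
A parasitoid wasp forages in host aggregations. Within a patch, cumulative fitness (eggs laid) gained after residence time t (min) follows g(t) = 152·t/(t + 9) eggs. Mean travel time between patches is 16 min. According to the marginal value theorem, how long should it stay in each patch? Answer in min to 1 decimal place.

12.0 min

Maximise g(t)/(T+t): set derivative to zero → g'(t)(T+t) = g(t).
g'(t) = 152·9/(t + 9)². Setting 152·9/(t+9)² = 152t/[(t+9)(16+t)] gives 9(16+t) = t(t+9), so t² = 9×16 = 144.
t* = √144 = 12 min.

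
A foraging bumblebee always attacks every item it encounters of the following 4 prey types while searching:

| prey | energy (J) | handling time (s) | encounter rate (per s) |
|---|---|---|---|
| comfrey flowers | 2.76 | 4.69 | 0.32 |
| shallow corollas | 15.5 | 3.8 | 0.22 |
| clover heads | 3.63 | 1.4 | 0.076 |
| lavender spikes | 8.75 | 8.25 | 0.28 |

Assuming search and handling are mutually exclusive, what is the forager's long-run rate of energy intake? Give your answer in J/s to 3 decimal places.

R = (0.32×2.76 + 0.22×15.5 + 0.076×3.63 + 0.28×8.75) / (1 + 0.32×4.69 + 0.22×3.8 + 0.076×1.4 + 0.28×8.25) = 7.019/5.753 = 1.22 J/s.

1.220 J/s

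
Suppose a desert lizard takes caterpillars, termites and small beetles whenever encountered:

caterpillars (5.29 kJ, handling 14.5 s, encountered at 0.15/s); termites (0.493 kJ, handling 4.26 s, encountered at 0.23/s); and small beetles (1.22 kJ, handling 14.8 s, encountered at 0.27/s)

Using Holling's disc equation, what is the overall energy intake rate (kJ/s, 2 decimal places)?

0.15 kJ/s

R = (0.15×5.29 + 0.23×0.493 + 0.27×1.22) / (1 + 0.15×14.5 + 0.23×4.26 + 0.27×14.8) = 1.236/8.151 = 0.1517 kJ/s.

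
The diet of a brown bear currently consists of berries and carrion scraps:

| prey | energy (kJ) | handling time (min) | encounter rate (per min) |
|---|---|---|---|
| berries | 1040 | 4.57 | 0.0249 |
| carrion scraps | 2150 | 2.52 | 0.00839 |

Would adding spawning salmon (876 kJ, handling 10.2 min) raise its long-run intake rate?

Yes

Intake rate on the current diet: R = (0.0249×1040 + 0.00839×2150) / (1 + 0.0249×4.57 + 0.00839×2.52) = 43.93/1.135 = 38.71 kJ/min.
Profitability of spawning salmon: 876/10.2 = 85.88 kJ/min.
85.88 > 38.71, so adding spawning salmon raises the average — include it.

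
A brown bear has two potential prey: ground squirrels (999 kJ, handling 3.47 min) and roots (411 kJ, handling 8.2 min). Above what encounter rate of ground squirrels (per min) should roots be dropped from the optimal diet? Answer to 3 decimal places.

0.061 per min

Drop roots once their profitability E₂/h₂ falls below the rate achievable on ground squirrels alone: E₂/h₂ = λE₁/(1 + λh₁).
Solve for λ: λE₁h₂ = E₂(1 + λh₁) → λ(E₁h₂ − E₂h₁) = E₂ → λ = E₂/(E₁h₂ − E₂h₁).
λ = 411/(999×8.2 − 411×3.47) = 411/6766 = 0.06075 per min.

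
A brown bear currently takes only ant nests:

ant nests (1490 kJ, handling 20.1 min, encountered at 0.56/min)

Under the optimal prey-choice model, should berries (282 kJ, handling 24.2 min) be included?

No

On ant nests alone, R = ΣλE/(1+Σλh) = 834.4/12.26 = 68.08 kJ/min.
Profitability of berries: 282/24.2 = 11.65 kJ/min.
11.65 < 68.08, so adding berries would lower the average — exclude it.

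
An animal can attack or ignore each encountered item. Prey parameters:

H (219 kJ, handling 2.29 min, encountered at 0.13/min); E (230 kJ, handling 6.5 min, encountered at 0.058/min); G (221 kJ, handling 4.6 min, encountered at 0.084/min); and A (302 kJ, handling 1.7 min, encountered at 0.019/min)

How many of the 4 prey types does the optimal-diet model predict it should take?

Rank by E/h (kJ/min): A 178, H 95.6, G 48, E 35.4. Include each in turn until the next type's E/h falls below the running intake rate.
Rate on top 1: 5.558. H: 95.6 > 5.558 → include.
Rate on top 2: 25.72. G: 48 > 25.72 → include.
Rate on top 3: 30.75. E: 35.4 > 30.75 → include.
Optimal diet: A, H, G, E — 4 of 4 types.

4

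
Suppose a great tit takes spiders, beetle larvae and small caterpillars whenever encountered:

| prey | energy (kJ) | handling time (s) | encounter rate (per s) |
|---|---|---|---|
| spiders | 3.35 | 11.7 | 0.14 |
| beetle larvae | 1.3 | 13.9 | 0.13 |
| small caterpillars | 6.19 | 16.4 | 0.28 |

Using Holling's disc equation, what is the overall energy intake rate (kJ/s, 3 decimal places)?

Energy encountered per unit search time: 0.14×3.35 + 0.13×1.3 + 0.28×6.19 = 2.371 kJ/s.
Handling time per unit search time: 0.14×11.7 + 0.13×13.9 + 0.28×16.4 = 8.037.
Rate = 2.371/(1 + 8.037) = 0.2624 kJ/s.

0.262 kJ/s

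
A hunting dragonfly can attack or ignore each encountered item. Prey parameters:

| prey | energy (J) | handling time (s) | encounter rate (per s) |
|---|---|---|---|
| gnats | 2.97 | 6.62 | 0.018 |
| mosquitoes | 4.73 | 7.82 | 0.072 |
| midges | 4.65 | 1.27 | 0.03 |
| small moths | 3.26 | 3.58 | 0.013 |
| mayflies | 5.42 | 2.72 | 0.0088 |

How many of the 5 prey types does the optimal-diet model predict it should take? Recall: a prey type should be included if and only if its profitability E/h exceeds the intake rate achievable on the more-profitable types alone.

5

Rank by E/h (J/s): midges 3.66, mayflies 1.99, small moths 0.911, mosquitoes 0.605, gnats 0.449. Include each in turn until the next type's E/h falls below the running intake rate.
Rate on top 1: 0.1344. mayflies: 1.99 > 0.1344 → include.
Rate on top 2: 0.1763. small moths: 0.911 > 0.1763 → include.
Rate on top 3: 0.2071. mosquitoes: 0.605 > 0.2071 → include.
Rate on top 4: 0.3411. gnats: 0.449 > 0.3411 → include.
Optimal diet: midges, mayflies, small moths, mosquitoes, gnats — 5 of 5 types.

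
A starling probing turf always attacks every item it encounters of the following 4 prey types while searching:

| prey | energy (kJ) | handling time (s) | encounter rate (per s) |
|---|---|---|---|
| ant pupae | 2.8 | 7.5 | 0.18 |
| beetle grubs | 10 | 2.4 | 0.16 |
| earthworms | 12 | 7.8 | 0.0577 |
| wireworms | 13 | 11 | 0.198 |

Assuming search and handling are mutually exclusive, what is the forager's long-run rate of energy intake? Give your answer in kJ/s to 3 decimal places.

1.002 kJ/s

R = (0.18×2.8 + 0.16×10 + 0.0577×12 + 0.198×13) / (1 + 0.18×7.5 + 0.16×2.4 + 0.0577×7.8 + 0.198×11) = 5.37/5.362 = 1.002 kJ/s.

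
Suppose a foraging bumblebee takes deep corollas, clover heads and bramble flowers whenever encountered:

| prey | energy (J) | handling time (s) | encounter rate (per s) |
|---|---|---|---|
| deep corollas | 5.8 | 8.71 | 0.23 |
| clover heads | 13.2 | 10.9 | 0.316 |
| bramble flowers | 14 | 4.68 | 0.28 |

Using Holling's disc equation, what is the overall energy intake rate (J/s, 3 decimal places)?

R = Σλ_iE_i / (1 + Σλ_ih_i)
Numerator: 0.23×5.8 + 0.316×13.2 + 0.28×14 = 9.425
Denominator: 1 + 0.23×8.71 + 0.316×10.9 + 0.28×4.68 = 7.758
R = 9.425/7.758 = 1.215 J/s

1.215 J/s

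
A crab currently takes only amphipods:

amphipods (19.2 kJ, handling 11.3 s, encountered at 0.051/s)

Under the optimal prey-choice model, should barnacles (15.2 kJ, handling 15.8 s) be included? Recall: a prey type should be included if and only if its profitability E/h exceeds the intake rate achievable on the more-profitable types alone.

Intake rate on the current diet: R = (0.051×19.2) / (1 + 0.051×11.3) = 0.9792/1.576 = 0.6212 kJ/s.
barnacles: E/h = 15.2/15.8 = 0.962 kJ/s.
0.962 > 0.6212, so adding barnacles raises the average — include it.

Yes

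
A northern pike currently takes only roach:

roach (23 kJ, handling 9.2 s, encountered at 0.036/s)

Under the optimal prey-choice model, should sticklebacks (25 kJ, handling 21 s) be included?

Yes

Current rate: (0.036×23)/(1 + 0.036×9.2) = 0.622 kJ/s.
sticklebacks: E/h = 25/21 = 1.19 kJ/s.
1.19 > 0.622, so adding sticklebacks raises the average — include it.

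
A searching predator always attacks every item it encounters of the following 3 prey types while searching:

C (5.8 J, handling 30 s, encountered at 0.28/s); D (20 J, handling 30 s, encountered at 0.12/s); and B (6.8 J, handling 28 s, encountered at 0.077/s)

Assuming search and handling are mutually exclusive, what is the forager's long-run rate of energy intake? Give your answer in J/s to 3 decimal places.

Energy encountered per unit search time: 0.28×5.8 + 0.12×20 + 0.077×6.8 = 4.548 J/s.
Handling time per unit search time: 0.28×30 + 0.12×30 + 0.077×28 = 14.16.
Rate = 4.548/(1 + 14.16) = 0.3001 J/s.

0.300 J/s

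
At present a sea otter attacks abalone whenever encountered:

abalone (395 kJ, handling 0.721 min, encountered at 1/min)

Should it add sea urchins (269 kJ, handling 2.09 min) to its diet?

No

On abalone alone, R = ΣλE/(1+Σλh) = 395/1.721 = 229.5 kJ/min.
sea urchins: E/h = 269/2.09 = 128.7 kJ/min.
128.7 < 229.5, so adding sea urchins would lower the average — exclude it.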